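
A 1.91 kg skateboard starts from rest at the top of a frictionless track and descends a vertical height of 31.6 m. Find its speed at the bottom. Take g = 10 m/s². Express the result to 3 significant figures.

By conservation of mechanical energy, mgh = ½mv²
The mass cancels from both sides.
v = √(2gh) = √(2 × 10 × 31.6) = √632.00 = 25.14 m/s

v = 25.1 m/s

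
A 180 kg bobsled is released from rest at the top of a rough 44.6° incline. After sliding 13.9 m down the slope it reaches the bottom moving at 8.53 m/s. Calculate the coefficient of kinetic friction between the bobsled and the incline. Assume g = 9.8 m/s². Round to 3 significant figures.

Energy balance down the incline: mg L sinθ − ½mv² = μ_k (mg cosθ) L
mgL sinθ = 17217 J; ½mv² = 6548.5 J
W_f = 17217 − 6548.5 = 10668 J
μ_k = W_f/(mg cosθ · L) = 10668/(1256 × 13.9) = 0.6110

μ_k = 0.611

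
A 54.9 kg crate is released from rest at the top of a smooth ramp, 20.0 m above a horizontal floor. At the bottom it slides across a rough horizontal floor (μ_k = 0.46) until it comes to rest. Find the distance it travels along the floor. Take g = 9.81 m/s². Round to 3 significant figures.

d = 43.5 m

Energy bookkeeping (friction removes W_f = μ_k N d):
At rest all PE has been dissipated by friction: mgh = μ_k m g d
d = h/μ_k = 20.0/0.46 = 43.48 m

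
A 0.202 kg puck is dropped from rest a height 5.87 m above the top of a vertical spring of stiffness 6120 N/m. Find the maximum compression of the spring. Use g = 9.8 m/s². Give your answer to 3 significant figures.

Take the reference level at the top of the uncompressed spring. At max compression the puck has fallen H + x and is momentarily at rest:
mg(H + x) = ½kx²
½(6120)x² − (0.202)(9.8)x − (0.202)(9.8)(5.87) = 0
3060x² − 1.980x − 11.62 = 0
x = [1.980 + √(3.919 + 142232)]/(2 × 3060) = 0.06195 m

x = 0.0619 m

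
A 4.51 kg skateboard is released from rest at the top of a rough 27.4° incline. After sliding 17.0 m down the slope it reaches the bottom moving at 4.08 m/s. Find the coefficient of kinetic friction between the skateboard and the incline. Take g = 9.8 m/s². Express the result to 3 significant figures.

Energy balance down the incline: mg L sinθ − ½mv² = μ_k (mg cosθ) L
mgL sinθ = 345.78 J; ½mv² = 37.538 J
W_f = 345.78 − 37.538 = 308.2 J
μ_k = W_f/(mg cosθ · L) = 308.2/(39.24 × 17.0) = 0.4621

μ_k = 0.462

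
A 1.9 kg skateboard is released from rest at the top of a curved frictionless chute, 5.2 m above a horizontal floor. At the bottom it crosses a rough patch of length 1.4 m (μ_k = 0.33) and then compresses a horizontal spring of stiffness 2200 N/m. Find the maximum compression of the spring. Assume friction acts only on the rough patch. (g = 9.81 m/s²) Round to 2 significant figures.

x = 0.28 m

Initial energy: E₁ = mgh = (1.9)(9.81)(5.2) = 96.923 J
Friction removes W_f = μ_k mg d = (0.33)(1.9)(9.81)(1.4) = 8.611 J
Energy reaching the spring: E = 96.923 − 8.611 = 88.312 J
At max compression ½kx² = E ⇒ x = √(2E/k) = √(2 × 88.312/2200) = 0.2833 m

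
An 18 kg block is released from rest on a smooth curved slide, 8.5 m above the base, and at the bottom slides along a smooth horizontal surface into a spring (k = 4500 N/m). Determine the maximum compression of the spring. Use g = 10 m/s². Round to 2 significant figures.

Gravitational PE at the top equals spring PE at max compression: mgh = ½kx²
x = √(2mgh/k) = √(2 × 18 × 10 × 8.5 / 4500) = 0.8246 m

x = 0.82 m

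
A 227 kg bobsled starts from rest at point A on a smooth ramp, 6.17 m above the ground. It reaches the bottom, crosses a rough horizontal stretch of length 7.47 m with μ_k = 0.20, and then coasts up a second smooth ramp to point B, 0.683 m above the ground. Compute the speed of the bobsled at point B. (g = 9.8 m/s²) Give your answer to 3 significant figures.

Energy at A: mgh₁ = (227)(9.8)(6.17) = 13726 J
Friction loss: W_f = μ_k mg d = 3324 J
At B: ½mv² + mgh₂ = mgh₁ − W_f
½mv² = 13726 − 3324 − 1519.4 = 8882.8 J
v = √(2 × 8882.8/227) = 8.847 m/s

v = 8.85 m/s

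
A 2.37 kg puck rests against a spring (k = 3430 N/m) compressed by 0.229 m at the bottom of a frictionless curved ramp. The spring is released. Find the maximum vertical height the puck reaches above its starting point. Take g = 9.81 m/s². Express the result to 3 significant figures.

h = 3.87 m

At maximum height the puck is at rest, so ½kx² = mgh
h = kx²/(2mg) = (3430)(0.229)²/(2 × 2.37 × 9.81) = 3.868 m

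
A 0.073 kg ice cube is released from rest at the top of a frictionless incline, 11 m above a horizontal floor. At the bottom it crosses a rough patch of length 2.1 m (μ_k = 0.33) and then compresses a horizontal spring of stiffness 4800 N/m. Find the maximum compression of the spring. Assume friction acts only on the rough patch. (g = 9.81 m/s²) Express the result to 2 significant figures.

x = 0.055 m

Initial energy: E₁ = mgh = (0.073)(9.81)(11) = 7.8774 J
Friction removes W_f = μ_k mg d = (0.33)(0.073)(9.81)(2.1) = 0.4963 J
Energy reaching the spring: E = 7.8774 − 0.4963 = 7.3812 J
At max compression ½kx² = E ⇒ x = √(2E/k) = √(2 × 7.3812/4800) = 0.05546 m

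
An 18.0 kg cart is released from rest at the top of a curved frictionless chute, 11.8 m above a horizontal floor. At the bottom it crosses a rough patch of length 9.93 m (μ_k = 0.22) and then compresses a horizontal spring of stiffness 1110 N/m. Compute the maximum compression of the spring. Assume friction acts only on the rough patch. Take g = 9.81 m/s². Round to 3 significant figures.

Initial energy: E₁ = mgh = (18.0)(9.81)(11.8) = 2083.6 J
Friction removes W_f = μ_k mg d = (0.22)(18.0)(9.81)(9.93) = 385.8 J
Energy reaching the spring: E = 2083.6 − 385.8 = 1697.9 J
At max compression ½kx² = E ⇒ x = √(2E/k) = √(2 × 1697.9/1110) = 1.749 m

x = 1.75 m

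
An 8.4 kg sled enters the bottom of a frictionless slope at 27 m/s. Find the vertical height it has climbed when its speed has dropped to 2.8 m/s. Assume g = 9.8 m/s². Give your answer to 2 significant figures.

Conservation of energy: ½mv₁² = ½mv₂² + mgh
h = (v₁² − v₂²)/(2g) = (27² − 2.8²)/(2 × 9.8) = 36.79 m

h = 37 m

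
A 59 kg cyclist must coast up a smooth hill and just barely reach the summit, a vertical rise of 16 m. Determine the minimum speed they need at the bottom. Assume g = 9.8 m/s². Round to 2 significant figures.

At the top they are momentarily at rest, so all KE converts to PE: ½mv² = mgh
v = √(2gh) = √(2 × 9.8 × 16) = 17.71 m/s

v = 18 m/s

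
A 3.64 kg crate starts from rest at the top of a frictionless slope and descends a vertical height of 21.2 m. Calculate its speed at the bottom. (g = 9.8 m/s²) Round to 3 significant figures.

v = 20.4 m/s

Energy conservation between the two points: mgh = ½mv²
v = √(2gh) = √(2 × 9.8 × 21.2) = √415.52 = 20.38 m/s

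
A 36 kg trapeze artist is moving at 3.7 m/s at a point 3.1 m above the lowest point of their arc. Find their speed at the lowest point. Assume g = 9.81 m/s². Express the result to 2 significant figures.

v = 8.6 m/s

Mechanical energy is conserved (no friction): ½mv₀² + mgh = ½mv²
v² = v₀² + 2gh = (3.7)² + 2(9.81)(3.1) = 74.512
v = √74.512 = 8.632 m/s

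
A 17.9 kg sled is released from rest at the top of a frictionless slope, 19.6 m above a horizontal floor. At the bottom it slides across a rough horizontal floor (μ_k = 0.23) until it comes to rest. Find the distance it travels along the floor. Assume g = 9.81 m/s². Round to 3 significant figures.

d = 85.2 m

Energy at the top = energy at the end + work done against friction:
At rest all PE has been dissipated by friction: mgh = μ_k m g d
d = h/μ_k = 19.6/0.23 = 85.22 m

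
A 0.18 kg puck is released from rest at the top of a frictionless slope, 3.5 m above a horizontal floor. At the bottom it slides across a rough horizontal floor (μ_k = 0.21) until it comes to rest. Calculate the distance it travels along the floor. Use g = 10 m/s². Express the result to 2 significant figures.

Applying the work–energy principle:
At rest all PE has been dissipated by friction: mgh = μ_k m g d
d = h/μ_k = 3.5/0.21 = 16.67 m

d = 17 m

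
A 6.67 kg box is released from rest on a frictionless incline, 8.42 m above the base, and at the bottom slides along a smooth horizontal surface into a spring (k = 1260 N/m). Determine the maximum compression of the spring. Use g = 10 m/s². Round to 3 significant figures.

Gravitational PE at the top equals spring PE at max compression: mgh = ½kx²
x = √(2mgh/k) = √(2 × 6.67 × 10 × 8.42 / 1260) = 0.9442 m

x = 0.944 m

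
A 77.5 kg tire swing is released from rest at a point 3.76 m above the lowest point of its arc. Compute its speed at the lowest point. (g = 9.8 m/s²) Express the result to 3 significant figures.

Mechanical energy is conserved (no friction): mgh = ½mv²
v = √(2gh) = √(2 × 9.8 × 3.76) = √73.696 = 8.585 m/s

v = 8.58 m/s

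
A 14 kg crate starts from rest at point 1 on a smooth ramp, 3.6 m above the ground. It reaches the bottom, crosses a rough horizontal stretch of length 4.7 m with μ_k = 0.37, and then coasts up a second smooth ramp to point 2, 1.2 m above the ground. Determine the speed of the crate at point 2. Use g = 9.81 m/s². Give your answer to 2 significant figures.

v = 3.6 m/s

Energy at 1: mgh₁ = (14)(9.81)(3.6) = 494.42 J
Friction loss: W_f = μ_k mg d = 238.8 J
At 2: ½mv² + mgh₂ = mgh₁ − W_f
½mv² = 494.42 − 238.8 − 164.81 = 90.782 J
v = √(2 × 90.782/14) = 3.601 m/s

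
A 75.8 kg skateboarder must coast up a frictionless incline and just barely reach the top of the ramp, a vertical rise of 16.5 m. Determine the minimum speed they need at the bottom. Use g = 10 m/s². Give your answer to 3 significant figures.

v = 18.2 m/s

At the top they are momentarily at rest, so all KE converts to PE: ½mv² = mgh
v = √(2gh) = √(2 × 10 × 16.5) = 18.17 m/s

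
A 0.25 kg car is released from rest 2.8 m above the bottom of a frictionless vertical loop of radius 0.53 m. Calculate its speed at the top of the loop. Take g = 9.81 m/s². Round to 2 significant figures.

Energy conservation: mgh = ½mv_top² + mg(2r)
v_top² = 2g(h − 2r) = 2(9.81)(2.8 − 1.060) = 34.14
v_top = 5.843 m/s

v = 5.8 m/s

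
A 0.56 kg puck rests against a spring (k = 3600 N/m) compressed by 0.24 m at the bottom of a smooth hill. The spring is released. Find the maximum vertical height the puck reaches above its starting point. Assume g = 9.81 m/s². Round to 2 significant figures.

All spring PE becomes gravitational PE at the highest point: ½kx² = mgh
h = kx²/(2mg) = (3600)(0.24)²/(2 × 0.56 × 9.81) = 18.87 m

h = 19 m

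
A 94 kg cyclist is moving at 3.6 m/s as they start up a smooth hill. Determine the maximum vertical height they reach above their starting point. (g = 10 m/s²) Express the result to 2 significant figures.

Setting KE at the bottom equal to PE gained: ½mv² = mgh
h = v²/(2g) = 3.6²/(2 × 10) = 0.6480 m

h = 0.65 m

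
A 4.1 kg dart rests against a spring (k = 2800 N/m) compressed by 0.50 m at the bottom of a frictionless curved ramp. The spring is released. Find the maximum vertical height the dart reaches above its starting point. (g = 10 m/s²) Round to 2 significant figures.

h = 8.5 m

Energy conservation from release to the highest point: ½kx² = mgh
h = kx²/(2mg) = (2800)(0.50)²/(2 × 4.1 × 10) = 8.537 m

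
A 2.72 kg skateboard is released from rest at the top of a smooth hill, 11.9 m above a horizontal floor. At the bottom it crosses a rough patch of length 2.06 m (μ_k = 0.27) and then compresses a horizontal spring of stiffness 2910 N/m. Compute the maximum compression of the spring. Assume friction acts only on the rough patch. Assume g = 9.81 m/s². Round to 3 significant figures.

x = 0.456 m

Initial energy: E₁ = mgh = (2.72)(9.81)(11.9) = 317.53 J
Friction removes W_f = μ_k mg d = (0.27)(2.72)(9.81)(2.06) = 14.84 J
Energy reaching the spring: E = 317.53 − 14.84 = 302.69 J
At max compression ½kx² = E ⇒ x = √(2E/k) = √(2 × 302.69/2910) = 0.4561 m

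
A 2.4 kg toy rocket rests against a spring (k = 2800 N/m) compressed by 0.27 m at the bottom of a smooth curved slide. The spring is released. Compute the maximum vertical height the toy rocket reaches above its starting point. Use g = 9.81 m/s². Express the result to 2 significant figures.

Energy conservation from release to the highest point: ½kx² = mgh
h = kx²/(2mg) = (2800)(0.27)²/(2 × 2.4 × 9.81) = 4.335 m

h = 4.3 m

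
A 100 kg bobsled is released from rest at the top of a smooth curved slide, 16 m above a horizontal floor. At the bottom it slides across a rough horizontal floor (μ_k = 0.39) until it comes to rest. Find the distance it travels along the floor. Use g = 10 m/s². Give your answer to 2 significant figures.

Applying the work–energy principle:
At rest all PE has been dissipated by friction: mgh = μ_k m g d
d = h/μ_k = 16/0.39 = 41.03 m

d = 41 m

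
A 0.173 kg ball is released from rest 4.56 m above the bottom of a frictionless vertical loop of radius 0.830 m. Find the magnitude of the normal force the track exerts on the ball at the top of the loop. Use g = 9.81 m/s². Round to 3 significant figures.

N = 10.2 N

Energy from release to top (height 2r): mgh = ½mv_top² + mg(2r)
v_top² = 2g(h − 2r) = 2(9.81)(4.56 − 1.660) = 56.898 m²/s²
At the top, both N and weight point toward the centre: N + mg = mv_top²/r
N = m(v_top²/r − g) = 0.173(56.898/0.830 − 9.81) = 10.16 N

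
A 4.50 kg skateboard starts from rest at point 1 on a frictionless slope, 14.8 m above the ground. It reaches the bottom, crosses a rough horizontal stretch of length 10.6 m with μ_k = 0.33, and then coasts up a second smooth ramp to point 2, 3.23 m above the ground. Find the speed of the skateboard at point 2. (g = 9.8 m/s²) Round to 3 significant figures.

Energy at 1: mgh₁ = (4.50)(9.8)(14.8) = 652.68 J
Friction loss: W_f = μ_k mg d = 154.3 J
At 2: ½mv² + mgh₂ = mgh₁ − W_f
½mv² = 652.68 − 154.3 − 142.44 = 355.98 J
v = √(2 × 355.98/4.50) = 12.58 m/s

v = 12.6 m/s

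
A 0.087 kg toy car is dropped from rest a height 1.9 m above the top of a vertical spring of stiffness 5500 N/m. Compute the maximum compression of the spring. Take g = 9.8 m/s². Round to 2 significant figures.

Take the reference level at the top of the uncompressed spring. At max compression the car has fallen H + x and is momentarily at rest:
mg(H + x) = ½kx²
½(5500)x² − (0.087)(9.8)x − (0.087)(9.8)(1.9) = 0
2750x² − 0.8526x − 1.620 = 0
x = [0.8526 + √(0.7269 + 17819)]/(2 × 2750) = 0.02443 m

x = 0.024 m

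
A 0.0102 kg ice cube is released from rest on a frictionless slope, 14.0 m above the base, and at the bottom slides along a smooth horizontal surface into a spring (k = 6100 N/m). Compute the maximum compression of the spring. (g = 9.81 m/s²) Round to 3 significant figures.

x = 0.0214 m

Energy conservation (no friction) from release to max compression: mgh = ½kx²
x = √(2mgh/k) = √(2 × 0.0102 × 9.81 × 14.0 / 6100) = 0.02143 m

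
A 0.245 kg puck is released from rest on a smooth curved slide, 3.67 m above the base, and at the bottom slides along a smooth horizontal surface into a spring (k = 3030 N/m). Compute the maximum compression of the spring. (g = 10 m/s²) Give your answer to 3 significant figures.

x = 0.0770 m

At max compression the puck is momentarily at rest: mgh = ½kx²
x = √(2mgh/k) = √(2 × 0.245 × 10 × 3.67 / 3030) = 0.07704 m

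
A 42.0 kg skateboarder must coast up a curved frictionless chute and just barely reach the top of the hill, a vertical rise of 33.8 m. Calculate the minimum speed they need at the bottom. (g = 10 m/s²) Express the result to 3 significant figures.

At the top they are momentarily at rest, so all KE converts to PE: ½mv² = mgh
v = √(2gh) = √(2 × 10 × 33.8) = 26.00 m/s

v = 26.0 m/s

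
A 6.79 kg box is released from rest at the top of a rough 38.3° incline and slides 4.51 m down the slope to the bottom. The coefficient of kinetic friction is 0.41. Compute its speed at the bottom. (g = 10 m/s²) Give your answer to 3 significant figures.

v = 5.18 m/s

Taking the bottom as reference, mgh = ½mv² + μ_k N L with h = L sinθ, N = mg cosθ:
mgh = mgL sinθ = (6.79)(10)(4.51)sin38.3° = 189.79 J
W_f = μ_k mg cosθ · L = (0.41)(6.79)(10)cos38.3°·4.51 = 98.53 J
½mv² = 189.79 − 98.53 = 91.263 J
v = √(2 × 91.263/6.79) = 5.185 m/s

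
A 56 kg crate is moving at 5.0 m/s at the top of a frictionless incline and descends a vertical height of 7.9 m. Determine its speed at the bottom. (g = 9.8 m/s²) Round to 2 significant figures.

Energy conservation between the two points: ½mv₀² + mgh = ½mv²
The mass cancels from both sides.
v² = v₀² + 2gh = (5.0)² + 2(9.8)(7.9) = 179.84
v = √179.84 = 13.41 m/s

v = 13 m/s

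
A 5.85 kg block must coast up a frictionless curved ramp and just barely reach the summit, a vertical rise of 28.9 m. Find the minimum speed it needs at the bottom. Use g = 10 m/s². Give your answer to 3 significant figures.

At the top it is momentarily at rest, so all KE converts to PE: ½mv² = mgh
v = √(2gh) = √(2 × 10 × 28.9) = 24.04 m/s

v = 24.0 m/s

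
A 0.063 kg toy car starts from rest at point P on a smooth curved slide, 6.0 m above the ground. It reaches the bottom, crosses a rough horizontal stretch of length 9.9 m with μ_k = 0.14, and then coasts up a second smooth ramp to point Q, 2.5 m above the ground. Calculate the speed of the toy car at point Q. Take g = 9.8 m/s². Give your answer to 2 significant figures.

Energy at P: mgh₁ = (0.063)(9.8)(6.0) = 3.7044 J
Friction loss: W_f = μ_k mg d = 0.8557 J
At Q: ½mv² + mgh₂ = mgh₁ − W_f
½mv² = 3.7044 − 0.8557 − 1.5435 = 1.3052 J
v = √(2 × 1.3052/0.063) = 6.437 m/s

v = 6.4 m/s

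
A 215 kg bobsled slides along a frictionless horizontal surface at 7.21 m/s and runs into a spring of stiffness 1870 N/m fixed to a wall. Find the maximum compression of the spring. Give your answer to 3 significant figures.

x = 2.44 m

At max compression the bobsled is momentarily at rest: ½mv² = ½kx²
x = v√(m/k) = 7.21 × √(215/1870) = 2.445 m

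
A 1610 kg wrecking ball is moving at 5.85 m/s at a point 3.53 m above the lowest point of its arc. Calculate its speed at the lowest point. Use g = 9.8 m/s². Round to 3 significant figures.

v = 10.2 m/s

By conservation of mechanical energy, ½mv₀² + mgh = ½mv²
v² = v₀² + 2gh = (5.85)² + 2(9.8)(3.53) = 103.41
v = √103.41 = 10.17 m/s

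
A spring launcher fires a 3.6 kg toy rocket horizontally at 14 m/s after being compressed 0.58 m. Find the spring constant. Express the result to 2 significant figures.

k = 2100 N/m

Spring PE at full compression equals KE at release: ½kx² = ½mv²
k = mv²/x² = (3.6)(14)²/(0.58)² = 2098 N/m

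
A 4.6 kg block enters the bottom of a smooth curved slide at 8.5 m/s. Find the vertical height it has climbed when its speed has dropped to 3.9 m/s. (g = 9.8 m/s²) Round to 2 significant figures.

h = 2.9 m

Conservation of energy: ½mv₁² = ½mv₂² + mgh
h = (v₁² − v₂²)/(2g) = (8.5² − 3.9²)/(2 × 9.8) = 2.910 m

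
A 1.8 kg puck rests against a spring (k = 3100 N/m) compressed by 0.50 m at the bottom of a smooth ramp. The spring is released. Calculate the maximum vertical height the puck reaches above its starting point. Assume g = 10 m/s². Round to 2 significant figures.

h = 22 m

Energy conservation from release to the highest point: ½kx² = mgh
h = kx²/(2mg) = (3100)(0.50)²/(2 × 1.8 × 10) = 21.53 m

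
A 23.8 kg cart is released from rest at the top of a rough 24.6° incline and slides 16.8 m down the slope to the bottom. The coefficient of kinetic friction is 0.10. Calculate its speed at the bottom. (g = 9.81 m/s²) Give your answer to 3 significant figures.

Taking the bottom as reference, mgh = ½mv² + μ_k N L with h = L sinθ, N = mg cosθ:
mgh = mgL sinθ = (23.8)(9.81)(16.8)sin24.6° = 1632.8 J
W_f = μ_k mg cosθ · L = (0.10)(23.8)(9.81)cos24.6°·16.8 = 356.6 J
½mv² = 1632.8 − 356.6 = 1276.2 J
v = √(2 × 1276.2/23.8) = 10.36 m/s

v = 10.4 m/s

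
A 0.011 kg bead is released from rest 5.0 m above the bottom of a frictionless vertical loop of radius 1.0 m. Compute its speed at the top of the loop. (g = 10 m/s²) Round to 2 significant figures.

Energy conservation: mgh = ½mv_top² + mg(2r)
v_top² = 2g(h − 2r) = 2(10)(5.0 − 2.000) = 60.00
v_top = 7.746 m/s

v = 7.7 m/s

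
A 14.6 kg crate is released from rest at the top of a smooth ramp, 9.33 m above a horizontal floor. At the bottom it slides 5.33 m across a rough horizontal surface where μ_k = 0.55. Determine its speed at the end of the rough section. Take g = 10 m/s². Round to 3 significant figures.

v = 11.3 m/s

Energy bookkeeping (friction removes W_f = μ_k N d):
mgh = ½mv² + μ_k m g d
W_f = μ_k mg d = (0.55)(14.6)(10)(5.33) = 428.0 J
½mv² = mgh − W_f = 1362.2 − 428.0 = 934.18 J
v = √(2 × 934.18/14.6) = 11.31 m/s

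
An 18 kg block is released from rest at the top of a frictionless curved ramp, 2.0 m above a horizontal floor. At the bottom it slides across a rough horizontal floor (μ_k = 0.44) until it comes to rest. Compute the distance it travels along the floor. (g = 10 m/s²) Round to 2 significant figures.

d = 4.5 m

Applying the work–energy principle:
At rest all PE has been dissipated by friction: mgh = μ_k m g d
d = h/μ_k = 2.0/0.44 = 4.545 m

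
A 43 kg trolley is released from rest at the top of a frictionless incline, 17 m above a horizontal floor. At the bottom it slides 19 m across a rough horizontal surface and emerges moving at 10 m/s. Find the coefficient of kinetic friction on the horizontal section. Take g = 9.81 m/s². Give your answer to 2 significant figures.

Energy at the top = energy at the end + work done against friction:
mgh = ½mv² + μ_k m g d
mgh = 7171.1 J; ½mv² = 2150.0 J
W_f = 7171.1 − 2150.0 = 5021 J
μ_k = W_f/(mg·d) = 5021/(421.8 × 19) = 0.6265

μ_k = 0.63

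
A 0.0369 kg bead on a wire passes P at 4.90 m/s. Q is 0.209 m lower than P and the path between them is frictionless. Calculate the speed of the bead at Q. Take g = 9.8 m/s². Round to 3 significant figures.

v = 5.30 m/s

Energy conservation between the two points: ½mv₀² + mgh = ½mv²
The mass cancels from both sides.
v² = v₀² + 2gh = (4.90)² + 2(9.8)(0.209) = 28.106
v = √28.106 = 5.302 m/s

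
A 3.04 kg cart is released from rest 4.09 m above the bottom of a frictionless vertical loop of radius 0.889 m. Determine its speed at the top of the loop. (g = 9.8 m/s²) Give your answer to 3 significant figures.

v = 6.73 m/s

Energy conservation: mgh = ½mv_top² + mg(2r)
v_top² = 2g(h − 2r) = 2(9.8)(4.09 − 1.778) = 45.32
v_top = 6.732 m/s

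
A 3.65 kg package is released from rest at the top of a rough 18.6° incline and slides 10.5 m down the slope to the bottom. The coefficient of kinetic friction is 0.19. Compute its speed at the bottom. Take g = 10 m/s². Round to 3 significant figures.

Work–energy: mg(L sinθ) − μ_k(mg cosθ)L = ½mv²
mgh = mgL sinθ = (3.65)(10)(10.5)sin18.6° = 122.24 J
W_f = μ_k mg cosθ · L = (0.19)(3.65)(10)cos18.6°·10.5 = 69.01 J
½mv² = 122.24 − 69.01 = 53.227 J
v = √(2 × 53.227/3.65) = 5.401 m/s

v = 5.40 m/s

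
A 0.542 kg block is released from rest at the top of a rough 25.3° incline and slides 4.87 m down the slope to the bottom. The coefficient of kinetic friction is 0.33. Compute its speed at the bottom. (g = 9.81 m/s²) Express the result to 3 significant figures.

v = 3.51 m/s

Taking the bottom as reference, mgh = ½mv² + μ_k N L with h = L sinθ, N = mg cosθ:
mgh = mgL sinθ = (0.542)(9.81)(4.87)sin25.3° = 11.066 J
W_f = μ_k mg cosθ · L = (0.33)(0.542)(9.81)cos25.3°·4.87 = 7.725 J
½mv² = 11.066 − 7.725 = 3.3406 J
v = √(2 × 3.3406/0.542) = 3.511 m/s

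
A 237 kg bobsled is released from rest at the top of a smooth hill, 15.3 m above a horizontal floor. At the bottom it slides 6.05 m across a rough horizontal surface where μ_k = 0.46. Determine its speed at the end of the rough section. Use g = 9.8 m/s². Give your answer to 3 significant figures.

v = 15.7 m/s

Energy at the top = energy at the end + work done against friction:
mgh = ½mv² + μ_k m g d
W_f = μ_k mg d = (0.46)(237)(9.8)(6.05) = 6464 J
½mv² = mgh − W_f = 35536 − 6464 = 29072 J
v = √(2 × 29072/237) = 15.66 m/s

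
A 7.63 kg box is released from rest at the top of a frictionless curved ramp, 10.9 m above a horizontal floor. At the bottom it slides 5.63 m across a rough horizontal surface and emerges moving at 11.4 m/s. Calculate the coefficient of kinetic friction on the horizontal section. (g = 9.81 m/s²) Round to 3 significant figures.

μ_k = 0.760

Applying the work–energy principle:
mgh = ½mv² + μ_k m g d
mgh = 815.87 J; ½mv² = 495.80 J
W_f = 815.87 − 495.80 = 320.1 J
μ_k = W_f/(mg·d) = 320.1/(74.85 × 5.63) = 0.7595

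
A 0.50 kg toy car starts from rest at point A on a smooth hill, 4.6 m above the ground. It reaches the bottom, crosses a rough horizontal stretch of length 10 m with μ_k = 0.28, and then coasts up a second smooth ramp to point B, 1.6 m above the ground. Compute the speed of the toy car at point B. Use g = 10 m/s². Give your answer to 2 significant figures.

Energy at A: mgh₁ = (0.50)(10)(4.6) = 23.000 J
Friction loss: W_f = μ_k mg d = 14.00 J
At B: ½mv² + mgh₂ = mgh₁ − W_f
½mv² = 23.000 − 14.00 − 8.0000 = 1.00000 J
v = √(2 × 1.00000/0.50) = 2.000 m/s

v = 2.0 m/s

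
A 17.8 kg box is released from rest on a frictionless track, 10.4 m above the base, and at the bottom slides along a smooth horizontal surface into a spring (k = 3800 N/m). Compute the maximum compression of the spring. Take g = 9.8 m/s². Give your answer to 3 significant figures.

x = 0.977 m

Gravitational PE at the top equals spring PE at max compression: mgh = ½kx²
x = √(2mgh/k) = √(2 × 17.8 × 9.8 × 10.4 / 3800) = 0.9772 m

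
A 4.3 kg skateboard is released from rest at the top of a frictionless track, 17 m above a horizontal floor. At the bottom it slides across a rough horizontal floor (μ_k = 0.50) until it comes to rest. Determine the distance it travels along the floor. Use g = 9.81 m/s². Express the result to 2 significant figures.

Energy at the top = energy at the end + work done against friction:
At rest all PE has been dissipated by friction: mgh = μ_k m g d
d = h/μ_k = 17/0.50 = 34.00 m

d = 34 m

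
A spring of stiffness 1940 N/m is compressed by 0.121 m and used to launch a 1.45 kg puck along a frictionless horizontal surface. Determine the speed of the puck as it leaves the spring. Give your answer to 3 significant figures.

v = 4.43 m/s

Spring PE converts entirely to kinetic energy: ½kx² = ½mv²
v = x√(k/m) = 0.121 × √(1940/1.45) = 4.426 m/s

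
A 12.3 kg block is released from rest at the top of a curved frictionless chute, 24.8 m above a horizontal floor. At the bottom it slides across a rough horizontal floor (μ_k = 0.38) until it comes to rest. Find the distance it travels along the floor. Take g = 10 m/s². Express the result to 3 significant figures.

d = 65.3 m

Applying the work–energy principle:
At rest all PE has been dissipated by friction: mgh = μ_k m g d
d = h/μ_k = 24.8/0.38 = 65.26 m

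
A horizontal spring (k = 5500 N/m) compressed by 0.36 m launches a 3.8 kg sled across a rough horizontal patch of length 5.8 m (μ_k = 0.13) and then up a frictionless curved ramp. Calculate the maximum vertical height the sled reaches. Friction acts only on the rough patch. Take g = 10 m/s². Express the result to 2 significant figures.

Spring energy: E₀ = ½kx² = ½(5500)(0.36)² = 356.40 J
Friction: W_f = μ_k mg d = (0.13)(3.8)(10)(5.8) = 28.65 J
Energy at base of ramp: E = 356.40 − 28.65 = 327.75 J
At max height all remaining energy is PE: mgh = E ⇒ h = E/(mg) = 327.75/(3.8 × 10) = 8.625 m

h = 8.6 m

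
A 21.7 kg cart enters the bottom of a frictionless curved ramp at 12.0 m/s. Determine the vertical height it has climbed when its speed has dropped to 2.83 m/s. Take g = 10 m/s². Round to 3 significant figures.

Conservation of energy: ½mv₁² = ½mv₂² + mgh
h = (v₁² − v₂²)/(2g) = (12.0² − 2.83²)/(2 × 10) = 6.800 m

h = 6.80 m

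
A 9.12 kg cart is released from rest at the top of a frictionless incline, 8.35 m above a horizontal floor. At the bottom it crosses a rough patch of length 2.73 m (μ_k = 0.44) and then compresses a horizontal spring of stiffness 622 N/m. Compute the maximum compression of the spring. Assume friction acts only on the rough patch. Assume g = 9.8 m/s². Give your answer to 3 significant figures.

x = 1.43 m

Initial energy: E₁ = mgh = (9.12)(9.8)(8.35) = 746.29 J
Friction removes W_f = μ_k mg d = (0.44)(9.12)(9.8)(2.73) = 107.4 J
Energy reaching the spring: E = 746.29 − 107.4 = 638.93 J
At max compression ½kx² = E ⇒ x = √(2E/k) = √(2 × 638.93/622) = 1.433 m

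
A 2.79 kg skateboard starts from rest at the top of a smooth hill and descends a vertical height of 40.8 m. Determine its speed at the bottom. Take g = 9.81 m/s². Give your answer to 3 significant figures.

v = 28.3 m/s

Mechanical energy is conserved (no friction): mgh = ½mv²
v = √(2gh) = √(2 × 9.81 × 40.8) = √800.50 = 28.29 m/s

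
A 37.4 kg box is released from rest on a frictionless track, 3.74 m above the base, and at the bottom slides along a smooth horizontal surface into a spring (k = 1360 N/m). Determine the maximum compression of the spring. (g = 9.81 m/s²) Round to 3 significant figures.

x = 1.42 m

At max compression the box is momentarily at rest: mgh = ½kx²
x = √(2mgh/k) = √(2 × 37.4 × 9.81 × 3.74 / 1360) = 1.421 m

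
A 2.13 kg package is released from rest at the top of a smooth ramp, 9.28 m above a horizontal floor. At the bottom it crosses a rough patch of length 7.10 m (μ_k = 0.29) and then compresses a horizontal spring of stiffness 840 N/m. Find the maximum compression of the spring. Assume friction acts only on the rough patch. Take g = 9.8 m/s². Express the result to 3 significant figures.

x = 0.599 m

Initial energy: E₁ = mgh = (2.13)(9.8)(9.28) = 193.71 J
Friction removes W_f = μ_k mg d = (0.29)(2.13)(9.8)(7.10) = 42.98 J
Energy reaching the spring: E = 193.71 − 42.98 = 150.73 J
At max compression ½kx² = E ⇒ x = √(2E/k) = √(2 × 150.73/840) = 0.5991 m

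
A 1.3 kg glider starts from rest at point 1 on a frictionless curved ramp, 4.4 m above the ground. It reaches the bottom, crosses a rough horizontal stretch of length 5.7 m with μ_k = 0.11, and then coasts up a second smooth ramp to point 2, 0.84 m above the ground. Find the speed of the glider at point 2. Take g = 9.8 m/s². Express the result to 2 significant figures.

Energy at 1: mgh₁ = (1.3)(9.8)(4.4) = 56.056 J
Friction loss: W_f = μ_k mg d = 7.988 J
At 2: ½mv² + mgh₂ = mgh₁ − W_f
½mv² = 56.056 − 7.988 − 10.702 = 37.366 J
v = √(2 × 37.366/1.3) = 7.582 m/s

v = 7.6 m/s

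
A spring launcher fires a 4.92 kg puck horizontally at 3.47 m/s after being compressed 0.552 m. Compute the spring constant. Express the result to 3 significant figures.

k = 194 N/m

½kx² = ½mv²
k = mv²/x² = (4.92)(3.47)²/(0.552)² = 194.4 N/m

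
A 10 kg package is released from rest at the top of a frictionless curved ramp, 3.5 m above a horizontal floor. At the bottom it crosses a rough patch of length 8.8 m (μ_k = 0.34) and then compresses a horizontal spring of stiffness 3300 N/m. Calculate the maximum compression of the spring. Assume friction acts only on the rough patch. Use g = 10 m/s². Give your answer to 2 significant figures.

Initial energy: E₁ = mgh = (10)(10)(3.5) = 350.00 J
Friction removes W_f = μ_k mg d = (0.34)(10)(10)(8.8) = 299.2 J
Energy reaching the spring: E = 350.00 − 299.2 = 50.800 J
At max compression ½kx² = E ⇒ x = √(2E/k) = √(2 × 50.800/3300) = 0.1755 m

x = 0.18 m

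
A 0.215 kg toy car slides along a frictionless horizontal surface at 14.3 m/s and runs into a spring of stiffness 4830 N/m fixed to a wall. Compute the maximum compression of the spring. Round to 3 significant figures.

x = 0.0954 m

Conservation of energy between contact and max compression: ½mv² = ½kx²
x = v√(m/k) = 14.3 × √(0.215/4830) = 0.09541 m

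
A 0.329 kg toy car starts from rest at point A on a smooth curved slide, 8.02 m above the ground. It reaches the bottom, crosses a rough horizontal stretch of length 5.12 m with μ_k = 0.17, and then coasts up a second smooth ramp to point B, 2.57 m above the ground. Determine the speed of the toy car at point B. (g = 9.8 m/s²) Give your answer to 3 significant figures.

v = 9.47 m/s

Energy at A: mgh₁ = (0.329)(9.8)(8.02) = 25.858 J
Friction loss: W_f = μ_k mg d = 2.806 J
At B: ½mv² + mgh₂ = mgh₁ − W_f
½mv² = 25.858 − 2.806 − 8.2862 = 14.766 J
v = √(2 × 14.766/0.329) = 9.474 m/s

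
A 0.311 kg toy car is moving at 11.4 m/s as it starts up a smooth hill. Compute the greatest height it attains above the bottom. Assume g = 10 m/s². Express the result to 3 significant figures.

By energy conservation, ½mv² = mgh
h = v²/(2g) = 11.4²/(2 × 10) = 6.498 m

h = 6.50 m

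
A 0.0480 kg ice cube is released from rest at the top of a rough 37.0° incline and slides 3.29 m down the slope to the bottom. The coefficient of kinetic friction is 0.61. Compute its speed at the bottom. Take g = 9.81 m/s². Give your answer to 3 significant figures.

v = 2.72 m/s

Energy: mgh = ½mv² + W_f, with h = L sinθ and W_f = μ_k (mg cosθ) L
mgh = mgL sinθ = (0.0480)(9.81)(3.29)sin37.0° = 0.93233 J
W_f = μ_k mg cosθ · L = (0.61)(0.0480)(9.81)cos37.0°·3.29 = 0.7547 J
½mv² = 0.93233 − 0.7547 = 0.17761 J
v = √(2 × 0.17761/0.0480) = 2.720 m/s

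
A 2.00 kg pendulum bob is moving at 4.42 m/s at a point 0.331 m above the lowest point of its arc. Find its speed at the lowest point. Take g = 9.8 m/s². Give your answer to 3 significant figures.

v = 5.10 m/s

By conservation of mechanical energy, ½mv₀² + mgh = ½mv²
v² = v₀² + 2gh = (4.42)² + 2(9.8)(0.331) = 26.024
v = √26.024 = 5.101 m/s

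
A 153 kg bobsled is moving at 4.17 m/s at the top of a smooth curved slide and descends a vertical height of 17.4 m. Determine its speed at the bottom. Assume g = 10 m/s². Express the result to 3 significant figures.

v = 19.1 m/s

Energy conservation between the two points: ½mv₀² + mgh = ½mv²
v² = v₀² + 2gh = (4.17)² + 2(10)(17.4) = 365.39
v = √365.39 = 19.12 m/s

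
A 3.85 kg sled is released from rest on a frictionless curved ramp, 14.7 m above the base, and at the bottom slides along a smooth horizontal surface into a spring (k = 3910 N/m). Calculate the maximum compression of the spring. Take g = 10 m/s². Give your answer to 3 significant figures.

x = 0.538 m

Gravitational PE at the top equals spring PE at max compression: mgh = ½kx²
x = √(2mgh/k) = √(2 × 3.85 × 10 × 14.7 / 3910) = 0.5380 m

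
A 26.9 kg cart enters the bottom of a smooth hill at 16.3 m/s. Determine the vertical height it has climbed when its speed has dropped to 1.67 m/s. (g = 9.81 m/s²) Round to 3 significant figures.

h = 13.4 m

Conservation of energy: ½mv₁² = ½mv₂² + mgh
h = (v₁² − v₂²)/(2g) = (16.3² − 1.67²)/(2 × 9.81) = 13.40 m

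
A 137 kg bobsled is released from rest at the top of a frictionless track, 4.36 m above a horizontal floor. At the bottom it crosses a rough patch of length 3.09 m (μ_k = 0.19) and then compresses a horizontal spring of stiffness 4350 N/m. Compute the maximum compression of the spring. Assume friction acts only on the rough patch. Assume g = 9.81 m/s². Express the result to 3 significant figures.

Initial energy: E₁ = mgh = (137)(9.81)(4.36) = 5859.7 J
Friction removes W_f = μ_k mg d = (0.19)(137)(9.81)(3.09) = 789.0 J
Energy reaching the spring: E = 5859.7 − 789.0 = 5070.7 J
At max compression ½kx² = E ⇒ x = √(2E/k) = √(2 × 5070.7/4350) = 1.527 m

x = 1.53 m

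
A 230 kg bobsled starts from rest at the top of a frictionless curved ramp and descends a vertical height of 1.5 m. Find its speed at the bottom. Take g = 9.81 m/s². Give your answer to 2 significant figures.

v = 5.4 m/s

By conservation of mechanical energy, mgh = ½mv²
v = √(2gh) = √(2 × 9.81 × 1.5) = √29.430 = 5.425 m/s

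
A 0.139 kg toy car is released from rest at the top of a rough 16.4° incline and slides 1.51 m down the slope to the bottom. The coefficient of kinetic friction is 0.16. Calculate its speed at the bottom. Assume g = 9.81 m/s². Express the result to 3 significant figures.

Energy: mgh = ½mv² + W_f, with h = L sinθ and W_f = μ_k (mg cosθ) L
mgh = mgL sinθ = (0.139)(9.81)(1.51)sin16.4° = 0.58135 J
W_f = μ_k mg cosθ · L = (0.16)(0.139)(9.81)cos16.4°·1.51 = 0.3160 J
½mv² = 0.58135 − 0.3160 = 0.26531 J
v = √(2 × 0.26531/0.139) = 1.954 m/s

v = 1.95 m/s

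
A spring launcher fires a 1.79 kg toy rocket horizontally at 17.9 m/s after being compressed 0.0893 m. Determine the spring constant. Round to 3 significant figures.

½kx² = ½mv²
k = mv²/x² = (1.79)(17.9)²/(0.0893)² = 71921 N/m

k = 71900 N/m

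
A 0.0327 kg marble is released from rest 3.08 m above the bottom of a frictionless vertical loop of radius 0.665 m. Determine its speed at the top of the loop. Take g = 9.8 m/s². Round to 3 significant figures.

v = 5.86 m/s

Energy conservation: mgh = ½mv_top² + mg(2r)
v_top² = 2g(h − 2r) = 2(9.8)(3.08 − 1.330) = 34.30
v_top = 5.857 m/s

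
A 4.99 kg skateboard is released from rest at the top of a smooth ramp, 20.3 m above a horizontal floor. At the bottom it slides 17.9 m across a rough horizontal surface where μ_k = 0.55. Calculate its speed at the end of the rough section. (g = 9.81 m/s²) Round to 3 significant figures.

v = 14.3 m/s

Energy at the top = energy at the end + work done against friction:
mgh = ½mv² + μ_k m g d
W_f = μ_k mg d = (0.55)(4.99)(9.81)(17.9) = 481.9 J
½mv² = mgh − W_f = 993.72 − 481.9 = 511.79 J
v = √(2 × 511.79/4.99) = 14.32 m/s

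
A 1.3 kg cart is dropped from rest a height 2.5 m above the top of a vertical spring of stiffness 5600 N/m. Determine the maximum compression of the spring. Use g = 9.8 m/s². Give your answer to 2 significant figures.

Let x be the compression. The total drop is H + x, and the cart is instantaneously at rest at max compression, so energy conservation gives:
mg(H + x) = ½kx²
½(5600)x² − (1.3)(9.8)x − (1.3)(9.8)(2.5) = 0
2800x² − 12.74x − 31.85 = 0
x = [12.74 + √(162.3 + 356720)]/(2 × 2800) = 0.1090 m

x = 0.11 m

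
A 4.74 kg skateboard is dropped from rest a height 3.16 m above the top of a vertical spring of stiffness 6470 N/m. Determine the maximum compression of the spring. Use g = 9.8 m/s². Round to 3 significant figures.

Take the reference level at the top of the uncompressed spring. At max compression the skateboard has fallen H + x and is momentarily at rest:
mg(H + x) = ½kx²
½(6470)x² − (4.74)(9.8)x − (4.74)(9.8)(3.16) = 0
3235x² − 46.45x − 146.8 = 0
x = [46.45 + √(2158 + 1.8994e+06)]/(2 × 3235) = 0.2203 m

x = 0.220 m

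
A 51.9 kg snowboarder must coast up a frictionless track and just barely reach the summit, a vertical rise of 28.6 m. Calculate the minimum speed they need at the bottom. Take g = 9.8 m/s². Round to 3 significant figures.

At the top they are momentarily at rest, so all KE converts to PE: ½mv² = mgh
v = √(2gh) = √(2 × 9.8 × 28.6) = 23.68 m/s

v = 23.7 m/s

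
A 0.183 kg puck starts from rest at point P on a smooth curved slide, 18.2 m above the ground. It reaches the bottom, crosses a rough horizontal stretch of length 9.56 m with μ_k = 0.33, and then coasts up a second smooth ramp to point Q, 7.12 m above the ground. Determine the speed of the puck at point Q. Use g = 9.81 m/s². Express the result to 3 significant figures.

Energy at P: mgh₁ = (0.183)(9.81)(18.2) = 32.673 J
Friction loss: W_f = μ_k mg d = 5.664 J
At Q: ½mv² + mgh₂ = mgh₁ − W_f
½mv² = 32.673 − 5.664 − 12.782 = 14.228 J
v = √(2 × 14.228/0.183) = 12.47 m/s

v = 12.5 m/s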